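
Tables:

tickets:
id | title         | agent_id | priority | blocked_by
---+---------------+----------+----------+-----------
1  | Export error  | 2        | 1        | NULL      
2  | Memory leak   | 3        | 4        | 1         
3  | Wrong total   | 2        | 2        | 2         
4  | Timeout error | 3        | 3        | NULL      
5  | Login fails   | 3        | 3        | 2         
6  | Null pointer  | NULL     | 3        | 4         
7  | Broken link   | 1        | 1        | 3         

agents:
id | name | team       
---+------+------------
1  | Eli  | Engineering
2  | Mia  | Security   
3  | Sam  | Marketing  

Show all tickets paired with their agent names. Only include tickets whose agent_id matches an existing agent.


INNER JOIN keeps only tickets rows whose agent_id matches an id in agents. Walk through each ticket:
  - ticket 1 (Export error): agent_id=2 -> matches Mia
  - ticket 2 (Memory leak): agent_id=3 -> matches Sam
  - ticket 3 (Wrong total): agent_id=2 -> matches Mia
  - ticket 4 (Timeout error): agent_id=3 -> matches Sam
  - ticket 5 (Login fails): agent_id=3 -> matches Sam
  - ticket 6 (Null pointer): agent_id=NULL, no match -> dropped
  - ticket 7 (Broken link): agent_id=1 -> matches Eli
So 1 of 7 rows is dropped.

SQL:
SELECT a.title, b.name AS agent
FROM tickets a
INNER JOIN agents b ON a.agent_id = b.id

Result:
title         | agent
--------------+------
Export error  | Mia  
Memory leak   | Sam  
Wrong total   | Mia  
Timeout error | Sam  
Login fails   | Sam  
Broken link   | Eli  


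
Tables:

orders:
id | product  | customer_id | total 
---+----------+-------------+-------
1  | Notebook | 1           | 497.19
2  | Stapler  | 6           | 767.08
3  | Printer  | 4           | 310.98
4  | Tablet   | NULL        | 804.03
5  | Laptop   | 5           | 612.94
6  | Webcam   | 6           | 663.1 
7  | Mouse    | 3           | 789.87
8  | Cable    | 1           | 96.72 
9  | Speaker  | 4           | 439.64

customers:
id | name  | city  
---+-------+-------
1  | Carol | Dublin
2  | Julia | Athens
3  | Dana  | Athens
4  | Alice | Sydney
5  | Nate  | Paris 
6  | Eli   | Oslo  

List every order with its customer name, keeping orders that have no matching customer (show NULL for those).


LEFT JOIN keeps every row from orders (the left table); where customer_id has no match in customers, the customer columns become NULL. Walk through each order:
  - order 1 (Notebook): customer_id=1 -> matches Carol
  - order 2 (Stapler): customer_id=6 -> matches Eli
  - order 3 (Printer): customer_id=4 -> matches Alice
  - order 4 (Tablet): customer_id=NULL, no match -> kept with NULL
  - order 5 (Laptop): customer_id=5 -> matches Nate
  - order 6 (Webcam): customer_id=6 -> matches Eli
  - order 7 (Mouse): customer_id=3 -> matches Dana
  - order 8 (Cable): customer_id=1 -> matches Carol
  - order 9 (Speaker): customer_id=4 -> matches Alice
All 9 rows appear; 1 has NULL customer.

SQL:
SELECT a.product, b.name AS customer
FROM orders a
LEFT JOIN customers b ON a.customer_id = b.id

Result:
product  | customer
---------+---------
Notebook | Carol   
Stapler  | Eli     
Printer  | Alice   
Tablet   | NULL    
Laptop   | Nate    
Webcam   | Eli     
Mouse    | Dana    
Cable    | Carol   
Speaker  | Alice   


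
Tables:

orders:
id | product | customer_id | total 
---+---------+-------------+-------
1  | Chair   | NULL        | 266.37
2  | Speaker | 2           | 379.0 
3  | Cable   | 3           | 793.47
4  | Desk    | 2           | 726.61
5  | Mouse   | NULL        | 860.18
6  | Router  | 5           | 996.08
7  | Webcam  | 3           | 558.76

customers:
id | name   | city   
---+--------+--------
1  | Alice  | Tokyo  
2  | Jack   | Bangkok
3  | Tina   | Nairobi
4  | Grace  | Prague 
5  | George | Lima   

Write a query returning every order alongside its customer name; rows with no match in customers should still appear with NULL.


LEFT JOIN keeps every row from orders (the left table); where customer_id has no match in customers, the customer columns become NULL. Walk through each order:
  - order 1 (Chair): customer_id=NULL, no match -> kept with NULL
  - order 2 (Speaker): customer_id=2 -> matches Jack
  - order 3 (Cable): customer_id=3 -> matches Tina
  - order 4 (Desk): customer_id=2 -> matches Jack
  - order 5 (Mouse): customer_id=NULL, no match -> kept with NULL
  - order 6 (Router): customer_id=5 -> matches George
  - order 7 (Webcam): customer_id=3 -> matches Tina
All 7 rows appear; 2 have NULL customer.

SQL:
SELECT a.product, b.name AS customer
FROM orders a
LEFT JOIN customers b ON a.customer_id = b.id

Result:
product | customer
--------+---------
Chair   | NULL    
Speaker | Jack    
Cable   | Tina    
Desk    | Jack    
Mouse   | NULL    
Router  | George  
Webcam  | Tina    


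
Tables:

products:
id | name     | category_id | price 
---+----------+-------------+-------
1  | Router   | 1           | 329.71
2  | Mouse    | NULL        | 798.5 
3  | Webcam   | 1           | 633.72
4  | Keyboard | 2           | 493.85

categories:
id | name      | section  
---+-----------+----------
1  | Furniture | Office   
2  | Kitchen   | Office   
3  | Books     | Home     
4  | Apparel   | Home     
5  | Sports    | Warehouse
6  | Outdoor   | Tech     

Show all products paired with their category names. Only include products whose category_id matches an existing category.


INNER JOIN keeps only products rows whose category_id matches an id in categories. Walk through each product:
  - product 1 (Router): category_id=1 -> matches Furniture
  - product 2 (Mouse): category_id=NULL, no match -> dropped
  - product 3 (Webcam): category_id=1 -> matches Furniture
  - product 4 (Keyboard): category_id=2 -> matches Kitchen
So 1 of 4 rows is dropped.

SQL:
SELECT a.name, b.name AS category
FROM products a
INNER JOIN categories b ON a.category_id = b.id

Result:
name     | category 
---------+----------
Router   | Furniture
Webcam   | Furniture
Keyboard | Kitchen  


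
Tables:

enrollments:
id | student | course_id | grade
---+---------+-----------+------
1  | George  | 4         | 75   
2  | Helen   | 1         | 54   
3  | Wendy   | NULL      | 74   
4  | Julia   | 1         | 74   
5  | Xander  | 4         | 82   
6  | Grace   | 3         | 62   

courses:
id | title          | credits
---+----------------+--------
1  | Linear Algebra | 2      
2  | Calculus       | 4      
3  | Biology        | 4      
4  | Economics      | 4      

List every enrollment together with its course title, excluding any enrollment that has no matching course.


INNER JOIN keeps only enrollments rows whose course_id matches an id in courses. Walk through each enrollment:
  - enrollment 1 (George): course_id=4 -> matches Economics
  - enrollment 2 (Helen): course_id=1 -> matches Linear Algebra
  - enrollment 3 (Wendy): course_id=NULL, no match -> dropped
  - enrollment 4 (Julia): course_id=1 -> matches Linear Algebra
  - enrollment 5 (Xander): course_id=4 -> matches Economics
  - enrollment 6 (Grace): course_id=3 -> matches Biology
So 1 of 6 rows is dropped.

SQL:
SELECT a.student, b.title AS course
FROM enrollments a
INNER JOIN courses b ON a.course_id = b.id

Result:
student | course        
--------+---------------
George  | Economics     
Helen   | Linear Algebra
Julia   | Linear Algebra
Xander  | Economics     
Grace   | Biology       


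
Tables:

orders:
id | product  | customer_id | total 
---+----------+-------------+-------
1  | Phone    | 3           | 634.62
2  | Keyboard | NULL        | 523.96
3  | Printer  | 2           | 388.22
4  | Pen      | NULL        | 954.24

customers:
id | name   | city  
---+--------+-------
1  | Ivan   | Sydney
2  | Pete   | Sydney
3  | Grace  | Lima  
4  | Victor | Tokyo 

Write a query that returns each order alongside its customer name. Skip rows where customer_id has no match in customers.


INNER JOIN keeps only orders rows whose customer_id matches an id in customers. Walk through each order:
  - order 1 (Phone): customer_id=3 -> matches Grace
  - order 2 (Keyboard): customer_id=NULL, no match -> dropped
  - order 3 (Printer): customer_id=2 -> matches Pete
  - order 4 (Pen): customer_id=NULL, no match -> dropped
So 2 of 4 rows are dropped.

SQL:
SELECT a.product, b.name AS customer
FROM orders a
INNER JOIN customers b ON a.customer_id = b.id

Result:
product | customer
--------+---------
Phone   | Grace   
Printer | Pete    


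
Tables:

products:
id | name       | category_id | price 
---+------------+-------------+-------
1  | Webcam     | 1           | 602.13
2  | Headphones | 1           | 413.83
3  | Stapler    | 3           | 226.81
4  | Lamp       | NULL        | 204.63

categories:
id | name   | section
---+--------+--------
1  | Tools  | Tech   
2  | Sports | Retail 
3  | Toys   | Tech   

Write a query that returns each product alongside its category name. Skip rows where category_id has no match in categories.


INNER JOIN keeps only products rows whose category_id matches an id in categories. Walk through each product:
  - product 1 (Webcam): category_id=1 -> matches Tools
  - product 2 (Headphones): category_id=1 -> matches Tools
  - product 3 (Stapler): category_id=3 -> matches Toys
  - product 4 (Lamp): category_id=NULL, no match -> dropped
So 1 of 4 rows is dropped.

SQL:
SELECT a.name, b.name AS category
FROM products a
INNER JOIN categories b ON a.category_id = b.id

Result:
name       | category
-----------+---------
Webcam     | Tools   
Headphones | Tools   
Stapler    | Toys    


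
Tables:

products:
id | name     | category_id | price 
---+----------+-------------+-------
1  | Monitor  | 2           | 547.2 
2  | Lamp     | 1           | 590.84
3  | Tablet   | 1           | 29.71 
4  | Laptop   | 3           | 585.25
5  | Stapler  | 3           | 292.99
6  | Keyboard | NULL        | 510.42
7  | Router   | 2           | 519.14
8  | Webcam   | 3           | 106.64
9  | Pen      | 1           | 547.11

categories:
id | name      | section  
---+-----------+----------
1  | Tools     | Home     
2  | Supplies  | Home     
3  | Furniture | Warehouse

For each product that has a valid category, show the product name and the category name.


INNER JOIN keeps only products rows whose category_id matches an id in categories. Walk through each product:
  - product 1 (Monitor): category_id=2 -> matches Supplies
  - product 2 (Lamp): category_id=1 -> matches Tools
  - product 3 (Tablet): category_id=1 -> matches Tools
  - product 4 (Laptop): category_id=3 -> matches Furniture
  - product 5 (Stapler): category_id=3 -> matches Furniture
  - product 6 (Keyboard): category_id=NULL, no match -> dropped
  - product 7 (Router): category_id=2 -> matches Supplies
  - product 8 (Webcam): category_id=3 -> matches Furniture
  - product 9 (Pen): category_id=1 -> matches Tools
So 1 of 9 rows is dropped.

SQL:
SELECT a.name, b.name AS category
FROM products a
INNER JOIN categories b ON a.category_id = b.id

Result:
name    | category 
--------+----------
Monitor | Supplies 
Lamp    | Tools    
Tablet  | Tools    
Laptop  | Furniture
Stapler | Furniture
Router  | Supplies 
Webcam  | Furniture
Pen     | Tools    


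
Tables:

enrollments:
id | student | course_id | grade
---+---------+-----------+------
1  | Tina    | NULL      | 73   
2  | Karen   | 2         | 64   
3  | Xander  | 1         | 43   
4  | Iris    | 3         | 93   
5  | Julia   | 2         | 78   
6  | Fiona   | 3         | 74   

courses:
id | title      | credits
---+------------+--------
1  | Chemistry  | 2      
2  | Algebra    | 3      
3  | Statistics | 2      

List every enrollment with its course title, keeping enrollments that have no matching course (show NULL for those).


LEFT JOIN keeps every row from enrollments (the left table); where course_id has no match in courses, the course columns become NULL. Walk through each enrollment:
  - enrollment 1 (Tina): course_id=NULL, no match -> kept with NULL
  - enrollment 2 (Karen): course_id=2 -> matches Algebra
  - enrollment 3 (Xander): course_id=1 -> matches Chemistry
  - enrollment 4 (Iris): course_id=3 -> matches Statistics
  - enrollment 5 (Julia): course_id=2 -> matches Algebra
  - enrollment 6 (Fiona): course_id=3 -> matches Statistics
All 6 rows appear; 1 has NULL course.

SQL:
SELECT a.student, b.title AS course
FROM enrollments a
LEFT JOIN courses b ON a.course_id = b.id

Result:
student | course    
--------+-----------
Tina    | NULL      
Karen   | Algebra   
Xander  | Chemistry 
Iris    | Statistics
Julia   | Algebra   
Fiona   | Statistics


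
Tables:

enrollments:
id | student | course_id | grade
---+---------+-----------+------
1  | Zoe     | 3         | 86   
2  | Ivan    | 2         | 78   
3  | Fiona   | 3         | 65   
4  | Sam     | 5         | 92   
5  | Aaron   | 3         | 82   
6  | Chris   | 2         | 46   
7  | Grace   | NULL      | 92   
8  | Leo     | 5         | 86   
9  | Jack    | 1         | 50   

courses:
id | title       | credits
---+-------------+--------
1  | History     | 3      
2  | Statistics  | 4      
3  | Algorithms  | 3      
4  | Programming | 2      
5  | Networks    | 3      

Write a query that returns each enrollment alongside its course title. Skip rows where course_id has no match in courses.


INNER JOIN keeps only enrollments rows whose course_id matches an id in courses. Walk through each enrollment:
  - enrollment 1 (Zoe): course_id=3 -> matches Algorithms
  - enrollment 2 (Ivan): course_id=2 -> matches Statistics
  - enrollment 3 (Fiona): course_id=3 -> matches Algorithms
  - enrollment 4 (Sam): course_id=5 -> matches Networks
  - enrollment 5 (Aaron): course_id=3 -> matches Algorithms
  - enrollment 6 (Chris): course_id=2 -> matches Statistics
  - enrollment 7 (Grace): course_id=NULL, no match -> dropped
  - enrollment 8 (Leo): course_id=5 -> matches Networks
  - enrollment 9 (Jack): course_id=1 -> matches History
So 1 of 9 rows is dropped.

SQL:
SELECT a.student, b.title AS course
FROM enrollments a
INNER JOIN courses b ON a.course_id = b.id

Result:
student | course    
--------+-----------
Zoe     | Algorithms
Ivan    | Statistics
Fiona   | Algorithms
Sam     | Networks  
Aaron   | Algorithms
Chris   | Statistics
Leo     | Networks  
Jack    | History   


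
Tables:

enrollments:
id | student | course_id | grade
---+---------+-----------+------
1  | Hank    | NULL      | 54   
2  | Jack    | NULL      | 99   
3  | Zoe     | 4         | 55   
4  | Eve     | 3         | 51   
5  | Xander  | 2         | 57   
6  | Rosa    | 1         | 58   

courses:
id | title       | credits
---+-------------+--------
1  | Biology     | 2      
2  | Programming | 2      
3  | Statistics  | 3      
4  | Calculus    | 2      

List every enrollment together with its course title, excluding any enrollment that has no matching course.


INNER JOIN keeps only enrollments rows whose course_id matches an id in courses. Walk through each enrollment:
  - enrollment 1 (Hank): course_id=NULL, no match -> dropped
  - enrollment 2 (Jack): course_id=NULL, no match -> dropped
  - enrollment 3 (Zoe): course_id=4 -> matches Calculus
  - enrollment 4 (Eve): course_id=3 -> matches Statistics
  - enrollment 5 (Xander): course_id=2 -> matches Programming
  - enrollment 6 (Rosa): course_id=1 -> matches Biology
So 2 of 6 rows are dropped.

SQL:
SELECT a.student, b.title AS course
FROM enrollments a
INNER JOIN courses b ON a.course_id = b.id

Result:
student | course     
--------+------------
Zoe     | Calculus   
Eve     | Statistics 
Xander  | Programming
Rosa    | Biology    


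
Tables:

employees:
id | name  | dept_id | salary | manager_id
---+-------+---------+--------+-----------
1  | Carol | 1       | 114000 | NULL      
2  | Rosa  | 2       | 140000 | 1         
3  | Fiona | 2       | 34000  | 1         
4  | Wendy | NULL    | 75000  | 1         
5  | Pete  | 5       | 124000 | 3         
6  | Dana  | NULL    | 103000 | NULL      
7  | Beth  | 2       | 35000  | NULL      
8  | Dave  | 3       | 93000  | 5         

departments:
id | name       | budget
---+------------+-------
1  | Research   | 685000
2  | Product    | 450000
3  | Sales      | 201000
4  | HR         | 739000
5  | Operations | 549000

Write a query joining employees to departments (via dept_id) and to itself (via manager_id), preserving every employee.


Two LEFT JOINs from the same base table employees: one to departments via dept_id, one to employees itself via manager_id. Both are LEFT so every employee is preserved.
Match against departments:
  - employee 1 (Carol): dept_id=1 -> matches Research
  - employee 2 (Rosa): dept_id=2 -> matches Product
  - employee 3 (Fiona): dept_id=2 -> matches Product
  - employee 4 (Wendy): dept_id=NULL, no match -> kept with NULL
  - employee 5 (Pete): dept_id=5 -> matches Operations
  - employee 6 (Dana): dept_id=NULL, no match -> kept with NULL
  - employee 7 (Beth): dept_id=2 -> matches Product
  - employee 8 (Dave): dept_id=3 -> matches Sales
Match against employees (self):
  - employee 1 (Carol): manager_id=NULL -> NULL
  - employee 2 (Rosa): manager_id=1 -> Carol
  - employee 3 (Fiona): manager_id=1 -> Carol
  - employee 4 (Wendy): manager_id=1 -> Carol
  - employee 5 (Pete): manager_id=3 -> Fiona
  - employee 6 (Dana): manager_id=NULL -> NULL
  - employee 7 (Beth): manager_id=NULL -> NULL
  - employee 8 (Dave): manager_id=5 -> Pete

SQL:
SELECT a.name, b.name AS department, c.name AS manager
FROM employees a
LEFT JOIN departments b ON a.dept_id = b.id
LEFT JOIN employees c ON a.manager_id = c.id

Result:
name  | department | manager
------+------------+--------
Carol | Research   | NULL   
Rosa  | Product    | Carol  
Fiona | Product    | Carol  
Wendy | NULL       | Carol  
Pete  | Operations | Fiona  
Dana  | NULL       | NULL   
Beth  | Product    | NULL   
Dave  | Sales      | Pete   


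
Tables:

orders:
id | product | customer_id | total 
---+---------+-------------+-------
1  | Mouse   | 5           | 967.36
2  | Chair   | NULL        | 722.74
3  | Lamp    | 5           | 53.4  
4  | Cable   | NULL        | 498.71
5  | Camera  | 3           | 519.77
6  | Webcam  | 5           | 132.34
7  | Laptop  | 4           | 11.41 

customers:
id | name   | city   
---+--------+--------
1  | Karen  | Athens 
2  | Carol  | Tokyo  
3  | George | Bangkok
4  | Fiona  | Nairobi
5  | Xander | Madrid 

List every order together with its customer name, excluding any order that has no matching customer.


INNER JOIN keeps only orders rows whose customer_id matches an id in customers. Walk through each order:
  - order 1 (Mouse): customer_id=5 -> matches Xander
  - order 2 (Chair): customer_id=NULL, no match -> dropped
  - order 3 (Lamp): customer_id=5 -> matches Xander
  - order 4 (Cable): customer_id=NULL, no match -> dropped
  - order 5 (Camera): customer_id=3 -> matches George
  - order 6 (Webcam): customer_id=5 -> matches Xander
  - order 7 (Laptop): customer_id=4 -> matches Fiona
So 2 of 7 rows are dropped.

SQL:
SELECT a.product, b.name AS customer
FROM orders a
INNER JOIN customers b ON a.customer_id = b.id

Result:
product | customer
--------+---------
Mouse   | Xander  
Lamp    | Xander  
Camera  | George  
Webcam  | Xander  
Laptop  | Fiona   


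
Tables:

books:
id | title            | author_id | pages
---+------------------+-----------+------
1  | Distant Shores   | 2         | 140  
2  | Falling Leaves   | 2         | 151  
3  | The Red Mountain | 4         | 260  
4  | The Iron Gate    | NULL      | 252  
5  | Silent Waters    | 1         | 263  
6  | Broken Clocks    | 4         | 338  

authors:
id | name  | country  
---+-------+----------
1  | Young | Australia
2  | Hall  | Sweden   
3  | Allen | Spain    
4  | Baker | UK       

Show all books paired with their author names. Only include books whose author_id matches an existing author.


INNER JOIN keeps only books rows whose author_id matches an id in authors. Walk through each book:
  - book 1 (Distant Shores): author_id=2 -> matches Hall
  - book 2 (Falling Leaves): author_id=2 -> matches Hall
  - book 3 (The Red Mountain): author_id=4 -> matches Baker
  - book 4 (The Iron Gate): author_id=NULL, no match -> dropped
  - book 5 (Silent Waters): author_id=1 -> matches Young
  - book 6 (Broken Clocks): author_id=4 -> matches Baker
So 1 of 6 rows is dropped.

SQL:
SELECT a.title, b.name AS author
FROM books a
INNER JOIN authors b ON a.author_id = b.id

Result:
title            | author
-----------------+-------
Distant Shores   | Hall  
Falling Leaves   | Hall  
The Red Mountain | Baker 
Silent Waters    | Young 
Broken Clocks    | Baker 


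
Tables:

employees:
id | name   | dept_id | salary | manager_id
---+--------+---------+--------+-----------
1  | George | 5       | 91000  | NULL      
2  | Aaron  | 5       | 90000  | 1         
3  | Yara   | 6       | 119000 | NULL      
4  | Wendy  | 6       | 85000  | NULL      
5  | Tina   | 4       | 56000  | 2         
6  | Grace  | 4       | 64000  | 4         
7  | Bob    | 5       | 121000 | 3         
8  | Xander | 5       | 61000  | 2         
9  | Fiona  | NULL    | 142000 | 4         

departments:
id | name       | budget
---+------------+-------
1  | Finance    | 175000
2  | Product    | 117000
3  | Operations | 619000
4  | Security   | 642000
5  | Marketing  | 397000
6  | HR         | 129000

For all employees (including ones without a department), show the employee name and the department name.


LEFT JOIN keeps every row from employees (the left table); where dept_id has no match in departments, the department columns become NULL. Walk through each employee:
  - employee 1 (George): dept_id=5 -> matches Marketing
  - employee 2 (Aaron): dept_id=5 -> matches Marketing
  - employee 3 (Yara): dept_id=6 -> matches HR
  - employee 4 (Wendy): dept_id=6 -> matches HR
  - employee 5 (Tina): dept_id=4 -> matches Security
  - employee 6 (Grace): dept_id=4 -> matches Security
  - employee 7 (Bob): dept_id=5 -> matches Marketing
  - employee 8 (Xander): dept_id=5 -> matches Marketing
  - employee 9 (Fiona): dept_id=NULL, no match -> kept with NULL
All 9 rows appear; 1 has NULL department.

SQL:
SELECT a.name, b.name AS department
FROM employees a
LEFT JOIN departments b ON a.dept_id = b.id

Result:
name   | department
-------+-----------
George | Marketing 
Aaron  | Marketing 
Yara   | HR        
Wendy  | HR        
Tina   | Security  
Grace  | Security  
Bob    | Marketing 
Xander | Marketing 
Fiona  | NULL      


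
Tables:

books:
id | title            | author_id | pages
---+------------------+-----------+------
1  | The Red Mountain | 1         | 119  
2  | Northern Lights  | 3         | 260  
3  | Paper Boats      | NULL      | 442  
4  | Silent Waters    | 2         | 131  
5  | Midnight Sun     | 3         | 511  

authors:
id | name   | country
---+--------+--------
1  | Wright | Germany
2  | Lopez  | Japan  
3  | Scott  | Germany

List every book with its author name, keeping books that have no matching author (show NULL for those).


LEFT JOIN keeps every row from books (the left table); where author_id has no match in authors, the author columns become NULL. Walk through each book:
  - book 1 (The Red Mountain): author_id=1 -> matches Wright
  - book 2 (Northern Lights): author_id=3 -> matches Scott
  - book 3 (Paper Boats): author_id=NULL, no match -> kept with NULL
  - book 4 (Silent Waters): author_id=2 -> matches Lopez
  - book 5 (Midnight Sun): author_id=3 -> matches Scott
All 5 rows appear; 1 has NULL author.

SQL:
SELECT a.title, b.name AS author
FROM books a
LEFT JOIN authors b ON a.author_id = b.id

Result:
title            | author
-----------------+-------
The Red Mountain | Wright
Northern Lights  | Scott 
Paper Boats      | NULL  
Silent Waters    | Lopez 
Midnight Sun     | Scott 


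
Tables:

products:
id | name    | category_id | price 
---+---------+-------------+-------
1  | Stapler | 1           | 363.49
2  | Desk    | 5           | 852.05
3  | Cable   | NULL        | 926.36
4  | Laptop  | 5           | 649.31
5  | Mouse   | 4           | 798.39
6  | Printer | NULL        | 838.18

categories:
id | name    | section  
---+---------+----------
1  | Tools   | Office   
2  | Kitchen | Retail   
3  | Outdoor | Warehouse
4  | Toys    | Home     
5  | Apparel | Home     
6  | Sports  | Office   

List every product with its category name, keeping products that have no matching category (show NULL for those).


LEFT JOIN keeps every row from products (the left table); where category_id has no match in categories, the category columns become NULL. Walk through each product:
  - product 1 (Stapler): category_id=1 -> matches Tools
  - product 2 (Desk): category_id=5 -> matches Apparel
  - product 3 (Cable): category_id=NULL, no match -> kept with NULL
  - product 4 (Laptop): category_id=5 -> matches Apparel
  - product 5 (Mouse): category_id=4 -> matches Toys
  - product 6 (Printer): category_id=NULL, no match -> kept with NULL
All 6 rows appear; 2 have NULL category.

SQL:
SELECT a.name, b.name AS category
FROM products a
LEFT JOIN categories b ON a.category_id = b.id

Result:
name    | category
--------+---------
Stapler | Tools   
Desk    | Apparel 
Cable   | NULL    
Laptop  | Apparel 
Mouse   | Toys    
Printer | NULL    


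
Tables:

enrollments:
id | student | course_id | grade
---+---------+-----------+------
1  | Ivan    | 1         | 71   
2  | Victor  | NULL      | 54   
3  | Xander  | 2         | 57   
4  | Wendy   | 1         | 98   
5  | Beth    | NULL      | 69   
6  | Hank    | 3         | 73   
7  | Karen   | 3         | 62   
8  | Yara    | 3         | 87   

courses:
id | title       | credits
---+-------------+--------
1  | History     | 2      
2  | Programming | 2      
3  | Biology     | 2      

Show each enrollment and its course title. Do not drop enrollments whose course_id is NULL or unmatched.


LEFT JOIN keeps every row from enrollments (the left table); where course_id has no match in courses, the course columns become NULL. Walk through each enrollment:
  - enrollment 1 (Ivan): course_id=1 -> matches History
  - enrollment 2 (Victor): course_id=NULL, no match -> kept with NULL
  - enrollment 3 (Xander): course_id=2 -> matches Programming
  - enrollment 4 (Wendy): course_id=1 -> matches History
  - enrollment 5 (Beth): course_id=NULL, no match -> kept with NULL
  - enrollment 6 (Hank): course_id=3 -> matches Biology
  - enrollment 7 (Karen): course_id=3 -> matches Biology
  - enrollment 8 (Yara): course_id=3 -> matches Biology
All 8 rows appear; 2 have NULL course.

SQL:
SELECT a.student, b.title AS course
FROM enrollments a
LEFT JOIN courses b ON a.course_id = b.id

Result:
student | course     
--------+------------
Ivan    | History    
Victor  | NULL       
Xander  | Programming
Wendy   | History    
Beth    | NULL       
Hank    | Biology    
Karen   | Biology    
Yara    | Biology    


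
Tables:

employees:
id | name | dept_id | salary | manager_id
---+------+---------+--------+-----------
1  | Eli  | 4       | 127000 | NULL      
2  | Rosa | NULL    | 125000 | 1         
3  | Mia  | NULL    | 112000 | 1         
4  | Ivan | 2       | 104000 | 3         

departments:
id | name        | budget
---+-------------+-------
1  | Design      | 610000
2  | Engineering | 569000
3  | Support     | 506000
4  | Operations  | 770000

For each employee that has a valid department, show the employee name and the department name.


INNER JOIN keeps only employees rows whose dept_id matches an id in departments. Walk through each employee:
  - employee 1 (Eli): dept_id=4 -> matches Operations
  - employee 2 (Rosa): dept_id=NULL, no match -> dropped
  - employee 3 (Mia): dept_id=NULL, no match -> dropped
  - employee 4 (Ivan): dept_id=2 -> matches Engineering
So 2 of 4 rows are dropped.

SQL:
SELECT a.name, b.name AS department
FROM employees a
INNER JOIN departments b ON a.dept_id = b.id

Result:
name | department 
-----+------------
Eli  | Operations 
Ivan | Engineering


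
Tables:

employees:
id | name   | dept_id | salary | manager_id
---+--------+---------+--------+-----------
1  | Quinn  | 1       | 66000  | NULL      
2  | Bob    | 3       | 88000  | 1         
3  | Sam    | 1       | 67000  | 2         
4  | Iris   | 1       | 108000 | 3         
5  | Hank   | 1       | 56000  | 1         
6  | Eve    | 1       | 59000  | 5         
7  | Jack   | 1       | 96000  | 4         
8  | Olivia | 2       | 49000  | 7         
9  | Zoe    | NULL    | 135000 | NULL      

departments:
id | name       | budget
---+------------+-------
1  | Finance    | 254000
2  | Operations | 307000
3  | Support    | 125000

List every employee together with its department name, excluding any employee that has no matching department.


INNER JOIN keeps only employees rows whose dept_id matches an id in departments. Walk through each employee:
  - employee 1 (Quinn): dept_id=1 -> matches Finance
  - employee 2 (Bob): dept_id=3 -> matches Support
  - employee 3 (Sam): dept_id=1 -> matches Finance
  - employee 4 (Iris): dept_id=1 -> matches Finance
  - employee 5 (Hank): dept_id=1 -> matches Finance
  - employee 6 (Eve): dept_id=1 -> matches Finance
  - employee 7 (Jack): dept_id=1 -> matches Finance
  - employee 8 (Olivia): dept_id=2 -> matches Operations
  - employee 9 (Zoe): dept_id=NULL, no match -> dropped
So 1 of 9 rows is dropped.

SQL:
SELECT a.name, b.name AS department
FROM employees a
INNER JOIN departments b ON a.dept_id = b.id

Result:
name   | department
-------+-----------
Quinn  | Finance   
Bob    | Support   
Sam    | Finance   
Iris   | Finance   
Hank   | Finance   
Eve    | Finance   
Jack   | Finance   
Olivia | Operations


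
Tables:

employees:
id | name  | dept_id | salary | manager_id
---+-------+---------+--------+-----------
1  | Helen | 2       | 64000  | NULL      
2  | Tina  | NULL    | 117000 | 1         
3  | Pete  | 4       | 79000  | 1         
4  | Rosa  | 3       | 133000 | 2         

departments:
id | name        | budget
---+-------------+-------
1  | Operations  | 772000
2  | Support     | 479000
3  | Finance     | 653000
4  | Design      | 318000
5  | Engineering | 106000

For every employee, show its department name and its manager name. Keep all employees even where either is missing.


Two LEFT JOINs from the same base table employees: one to departments via dept_id, one to employees itself via manager_id. Both are LEFT so every employee is preserved.
Match against departments:
  - employee 1 (Helen): dept_id=2 -> matches Support
  - employee 2 (Tina): dept_id=NULL, no match -> kept with NULL
  - employee 3 (Pete): dept_id=4 -> matches Design
  - employee 4 (Rosa): dept_id=3 -> matches Finance
Match against employees (self):
  - employee 1 (Helen): manager_id=NULL -> NULL
  - employee 2 (Tina): manager_id=1 -> Helen
  - employee 3 (Pete): manager_id=1 -> Helen
  - employee 4 (Rosa): manager_id=2 -> Tina

SQL:
SELECT a.name, b.name AS department, c.name AS manager
FROM employees a
LEFT JOIN departments b ON a.dept_id = b.id
LEFT JOIN employees c ON a.manager_id = c.id

Result:
name  | department | manager
------+------------+--------
Helen | Support    | NULL   
Tina  | NULL       | Helen  
Pete  | Design     | Helen  
Rosa  | Finance    | Tina   


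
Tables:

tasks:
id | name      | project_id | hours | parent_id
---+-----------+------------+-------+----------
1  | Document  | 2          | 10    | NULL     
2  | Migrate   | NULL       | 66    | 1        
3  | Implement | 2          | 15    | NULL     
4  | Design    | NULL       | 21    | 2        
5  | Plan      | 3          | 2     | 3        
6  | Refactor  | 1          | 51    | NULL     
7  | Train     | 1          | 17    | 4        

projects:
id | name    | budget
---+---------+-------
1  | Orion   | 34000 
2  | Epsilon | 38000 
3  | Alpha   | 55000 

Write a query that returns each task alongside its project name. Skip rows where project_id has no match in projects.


INNER JOIN keeps only tasks rows whose project_id matches an id in projects. Walk through each task:
  - task 1 (Document): project_id=2 -> matches Epsilon
  - task 2 (Migrate): project_id=NULL, no match -> dropped
  - task 3 (Implement): project_id=2 -> matches Epsilon
  - task 4 (Design): project_id=NULL, no match -> dropped
  - task 5 (Plan): project_id=3 -> matches Alpha
  - task 6 (Refactor): project_id=1 -> matches Orion
  - task 7 (Train): project_id=1 -> matches Orion
So 2 of 7 rows are dropped.

SQL:
SELECT a.name, b.name AS project
FROM tasks a
INNER JOIN projects b ON a.project_id = b.id

Result:
name      | project
----------+--------
Document  | Epsilon
Implement | Epsilon
Plan      | Alpha  
Refactor  | Orion  
Train     | Orion  


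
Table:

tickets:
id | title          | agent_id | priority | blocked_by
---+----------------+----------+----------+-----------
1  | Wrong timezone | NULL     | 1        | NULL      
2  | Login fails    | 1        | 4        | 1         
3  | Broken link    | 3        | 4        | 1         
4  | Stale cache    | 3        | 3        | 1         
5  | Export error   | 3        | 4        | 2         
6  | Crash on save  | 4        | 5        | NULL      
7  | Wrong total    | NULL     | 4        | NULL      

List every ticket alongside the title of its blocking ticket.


This is a self-join: tickets is joined to a second copy of itself, matching each row's blocked_by to another row's id. Use LEFT JOIN so rows with blocked_by=NULL are kept.
  - ticket 1 (Wrong timezone): blocked_by=NULL -> NULL
  - ticket 2 (Login fails): blocked_by=1 -> Wrong timezone
  - ticket 3 (Broken link): blocked_by=1 -> Wrong timezone
  - ticket 4 (Stale cache): blocked_by=1 -> Wrong timezone
  - ticket 5 (Export error): blocked_by=2 -> Login fails
  - ticket 6 (Crash on save): blocked_by=NULL -> NULL
  - ticket 7 (Wrong total): blocked_by=NULL -> NULL

SQL:
SELECT a.title AS item, b.title AS blocked_by
FROM tickets a
LEFT JOIN tickets b ON a.blocked_by = b.id

Result:
item           | blocked_by    
---------------+---------------
Wrong timezone | NULL          
Login fails    | Wrong timezone
Broken link    | Wrong timezone
Stale cache    | Wrong timezone
Export error   | Login fails   
Crash on save  | NULL          
Wrong total    | NULL          


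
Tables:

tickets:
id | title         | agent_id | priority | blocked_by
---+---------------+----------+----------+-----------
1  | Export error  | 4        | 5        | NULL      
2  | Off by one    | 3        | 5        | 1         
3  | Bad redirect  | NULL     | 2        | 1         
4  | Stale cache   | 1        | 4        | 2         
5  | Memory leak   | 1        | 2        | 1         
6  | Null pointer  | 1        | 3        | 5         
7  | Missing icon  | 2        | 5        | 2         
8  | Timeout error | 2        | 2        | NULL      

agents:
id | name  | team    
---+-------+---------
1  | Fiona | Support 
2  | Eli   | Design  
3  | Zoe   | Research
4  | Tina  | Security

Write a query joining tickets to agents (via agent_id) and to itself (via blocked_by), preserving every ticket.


Two LEFT JOINs from the same base table tickets: one to agents via agent_id, one to tickets itself via blocked_by. Both are LEFT so every ticket is preserved.
Match against agents:
  - ticket 1 (Export error): agent_id=4 -> matches Tina
  - ticket 2 (Off by one): agent_id=3 -> matches Zoe
  - ticket 3 (Bad redirect): agent_id=NULL, no match -> kept with NULL
  - ticket 4 (Stale cache): agent_id=1 -> matches Fiona
  - ticket 5 (Memory leak): agent_id=1 -> matches Fiona
  - ticket 6 (Null pointer): agent_id=1 -> matches Fiona
  - ticket 7 (Missing icon): agent_id=2 -> matches Eli
  - ticket 8 (Timeout error): agent_id=2 -> matches Eli
Match against tickets (self):
  - ticket 1 (Export error): blocked_by=NULL -> NULL
  - ticket 2 (Off by one): blocked_by=1 -> Export error
  - ticket 3 (Bad redirect): blocked_by=1 -> Export error
  - ticket 4 (Stale cache): blocked_by=2 -> Off by one
  - ticket 5 (Memory leak): blocked_by=1 -> Export error
  - ticket 6 (Null pointer): blocked_by=5 -> Memory leak
  - ticket 7 (Missing icon): blocked_by=2 -> Off by one
  - ticket 8 (Timeout error): blocked_by=NULL -> NULL

SQL:
SELECT a.title, b.name AS agent, c.title AS blocked_by
FROM tickets a
LEFT JOIN agents b ON a.agent_id = b.id
LEFT JOIN tickets c ON a.blocked_by = c.id

Result:
title         | agent | blocked_by  
--------------+-------+-------------
Export error  | Tina  | NULL        
Off by one    | Zoe   | Export error
Bad redirect  | NULL  | Export error
Stale cache   | Fiona | Off by one  
Memory leak   | Fiona | Export error
Null pointer  | Fiona | Memory leak 
Missing icon  | Eli   | Off by one  
Timeout error | Eli   | NULL        


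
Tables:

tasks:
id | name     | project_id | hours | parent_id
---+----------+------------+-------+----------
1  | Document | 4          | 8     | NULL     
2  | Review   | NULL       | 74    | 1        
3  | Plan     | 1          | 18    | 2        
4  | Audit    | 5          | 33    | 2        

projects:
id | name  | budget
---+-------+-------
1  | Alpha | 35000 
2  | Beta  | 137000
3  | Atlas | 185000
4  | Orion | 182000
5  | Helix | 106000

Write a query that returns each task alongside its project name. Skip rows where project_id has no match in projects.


INNER JOIN keeps only tasks rows whose project_id matches an id in projects. Walk through each task:
  - task 1 (Document): project_id=4 -> matches Orion
  - task 2 (Review): project_id=NULL, no match -> dropped
  - task 3 (Plan): project_id=1 -> matches Alpha
  - task 4 (Audit): project_id=5 -> matches Helix
So 1 of 4 rows is dropped.

SQL:
SELECT a.name, b.name AS project
FROM tasks a
INNER JOIN projects b ON a.project_id = b.id

Result:
name     | project
---------+--------
Document | Orion  
Plan     | Alpha  
Audit    | Helix  


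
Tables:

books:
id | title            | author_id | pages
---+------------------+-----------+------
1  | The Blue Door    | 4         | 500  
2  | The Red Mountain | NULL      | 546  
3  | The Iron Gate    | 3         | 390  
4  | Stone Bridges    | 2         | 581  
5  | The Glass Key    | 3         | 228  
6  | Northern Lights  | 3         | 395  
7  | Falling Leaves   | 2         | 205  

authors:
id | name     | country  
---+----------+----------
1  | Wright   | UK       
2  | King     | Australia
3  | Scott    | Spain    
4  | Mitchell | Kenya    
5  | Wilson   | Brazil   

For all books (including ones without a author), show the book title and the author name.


LEFT JOIN keeps every row from books (the left table); where author_id has no match in authors, the author columns become NULL. Walk through each book:
  - book 1 (The Blue Door): author_id=4 -> matches Mitchell
  - book 2 (The Red Mountain): author_id=NULL, no match -> kept with NULL
  - book 3 (The Iron Gate): author_id=3 -> matches Scott
  - book 4 (Stone Bridges): author_id=2 -> matches King
  - book 5 (The Glass Key): author_id=3 -> matches Scott
  - book 6 (Northern Lights): author_id=3 -> matches Scott
  - book 7 (Falling Leaves): author_id=2 -> matches King
All 7 rows appear; 1 has NULL author.

SQL:
SELECT a.title, b.name AS author
FROM books a
LEFT JOIN authors b ON a.author_id = b.id

Result:
title            | author  
-----------------+---------
The Blue Door    | Mitchell
The Red Mountain | NULL    
The Iron Gate    | Scott   
Stone Bridges    | King    
The Glass Key    | Scott   
Northern Lights  | Scott   
Falling Leaves   | King    


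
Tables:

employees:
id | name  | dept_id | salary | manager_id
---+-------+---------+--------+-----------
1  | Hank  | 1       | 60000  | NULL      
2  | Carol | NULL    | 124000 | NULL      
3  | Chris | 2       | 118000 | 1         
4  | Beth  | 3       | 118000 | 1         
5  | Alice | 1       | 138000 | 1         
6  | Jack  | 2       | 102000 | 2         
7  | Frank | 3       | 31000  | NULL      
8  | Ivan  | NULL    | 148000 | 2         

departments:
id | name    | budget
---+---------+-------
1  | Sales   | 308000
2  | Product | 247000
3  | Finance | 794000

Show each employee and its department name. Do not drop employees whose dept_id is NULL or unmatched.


LEFT JOIN keeps every row from employees (the left table); where dept_id has no match in departments, the department columns become NULL. Walk through each employee:
  - employee 1 (Hank): dept_id=1 -> matches Sales
  - employee 2 (Carol): dept_id=NULL, no match -> kept with NULL
  - employee 3 (Chris): dept_id=2 -> matches Product
  - employee 4 (Beth): dept_id=3 -> matches Finance
  - employee 5 (Alice): dept_id=1 -> matches Sales
  - employee 6 (Jack): dept_id=2 -> matches Product
  - employee 7 (Frank): dept_id=3 -> matches Finance
  - employee 8 (Ivan): dept_id=NULL, no match -> kept with NULL
All 8 rows appear; 2 have NULL department.

SQL:
SELECT a.name, b.name AS department
FROM employees a
LEFT JOIN departments b ON a.dept_id = b.id

Result:
name  | department
------+-----------
Hank  | Sales     
Carol | NULL      
Chris | Product   
Beth  | Finance   
Alice | Sales     
Jack  | Product   
Frank | Finance   
Ivan  | NULL      
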